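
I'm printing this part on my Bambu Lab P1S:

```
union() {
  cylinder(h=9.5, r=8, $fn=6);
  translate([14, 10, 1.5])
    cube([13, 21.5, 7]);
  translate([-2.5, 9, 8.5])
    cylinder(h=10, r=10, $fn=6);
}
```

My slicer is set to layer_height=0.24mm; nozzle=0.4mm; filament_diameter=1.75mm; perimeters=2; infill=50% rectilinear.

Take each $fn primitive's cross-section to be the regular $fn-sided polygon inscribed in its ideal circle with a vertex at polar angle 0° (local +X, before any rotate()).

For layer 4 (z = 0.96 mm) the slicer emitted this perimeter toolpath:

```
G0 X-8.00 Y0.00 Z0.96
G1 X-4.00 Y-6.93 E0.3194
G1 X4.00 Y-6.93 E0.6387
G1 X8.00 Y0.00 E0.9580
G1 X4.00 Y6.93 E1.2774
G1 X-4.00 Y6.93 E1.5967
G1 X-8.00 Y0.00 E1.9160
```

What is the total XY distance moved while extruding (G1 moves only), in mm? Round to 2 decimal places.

48.01 mm

Sum the Euclidean lengths of each G1 segment: total = 48.01 mm.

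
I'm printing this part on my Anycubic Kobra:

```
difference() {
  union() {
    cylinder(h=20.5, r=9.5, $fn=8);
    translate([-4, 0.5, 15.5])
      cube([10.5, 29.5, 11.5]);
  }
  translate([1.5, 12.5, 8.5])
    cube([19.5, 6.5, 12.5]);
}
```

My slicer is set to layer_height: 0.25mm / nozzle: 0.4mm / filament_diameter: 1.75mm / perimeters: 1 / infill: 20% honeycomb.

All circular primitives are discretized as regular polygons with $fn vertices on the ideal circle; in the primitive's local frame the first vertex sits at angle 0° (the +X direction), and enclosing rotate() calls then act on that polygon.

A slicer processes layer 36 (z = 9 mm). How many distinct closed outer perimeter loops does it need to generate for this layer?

At z = 9 mm: the r=9.5 cylinder gives a regular 8-gon of circumradius 9.5 (constant along its height); the cube at (-4, 0.5) does not reach this height (z outside [15.5, 27]); Taking the union: only the r=9.5 cylinder is present, so the union is just that shape — 1 connected region; the 19.5×6.5 cube at (1.5, 12.5) contributes its full rectangle; Subtracting the remaining from the first: starting from the result so far, the 19.5×6.5 cube at (1.5, 12.5) misses the remaining region (no effect) — 1 connected region. The result has 1 disconnected region.

1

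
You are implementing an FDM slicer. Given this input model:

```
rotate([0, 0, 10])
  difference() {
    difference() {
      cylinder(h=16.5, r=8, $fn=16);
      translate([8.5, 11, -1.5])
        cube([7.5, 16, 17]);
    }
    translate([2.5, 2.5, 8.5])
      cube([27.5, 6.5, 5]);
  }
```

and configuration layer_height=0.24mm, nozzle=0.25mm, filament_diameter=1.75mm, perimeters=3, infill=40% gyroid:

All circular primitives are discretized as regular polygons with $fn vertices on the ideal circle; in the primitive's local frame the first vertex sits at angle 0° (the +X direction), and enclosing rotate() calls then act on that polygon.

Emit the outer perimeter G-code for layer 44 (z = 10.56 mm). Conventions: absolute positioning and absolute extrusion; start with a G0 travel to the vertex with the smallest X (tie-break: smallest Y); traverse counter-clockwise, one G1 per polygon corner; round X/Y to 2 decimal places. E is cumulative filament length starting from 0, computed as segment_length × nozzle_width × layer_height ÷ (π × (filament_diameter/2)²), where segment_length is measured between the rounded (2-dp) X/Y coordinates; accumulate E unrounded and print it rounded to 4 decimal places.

At z = 10.56 mm: the r=8 cylinder contributes a regular 16-gon of circumradius 8; the cube at (8.5, 11) (footprint 7.5×16) is included at this height; After the difference (first − rest): starting from the r=8 cylinder, the 7.5×16 cube at (8.5, 11) misses the remaining region (no effect) — 1 connected region; the cube at (2.5, 2.5) (footprint 27.5×6.5) is included at this height; Subtracting the remaining from the first: starting from that combined region, the 27.5×6.5 cube at (2.5, 2.5) partially overlaps it — only the 16.48 mm² overlap (of its 178.75 mm²) is removed, clipping the outline — 1 connected region; (whole slice rotated 10° about Z — lengths, areas and connectivity unchanged). The outline is a single polygon with 16 vertices. Extrusion per mm of travel: 0.25 × 0.24 / (π × 0.875²) = 0.024945. Accumulating E over each segment gives final E = 1.3108.

G0 X-7.88 Y-1.39 Z10.56
G1 X-6.75 Y-4.30 E0.0779
G1 X-4.59 Y-6.55 E0.1557
G1 X-1.73 Y-7.81 E0.2336
G1 X1.39 Y-7.88 E0.3115
G1 X4.30 Y-6.75 E0.3894
G1 X6.55 Y-4.59 E0.4672
G1 X7.81 Y-1.73 E0.5451
G1 X7.88 Y1.39 E0.6230
G1 X6.95 Y3.76 E0.6865
G1 X2.03 Y2.90 E0.8111
G1 X1.16 Y7.82 E0.9357
G1 X-1.39 Y7.88 E0.9993
G1 X-4.30 Y6.75 E1.0772
G1 X-6.55 Y4.59 E1.1550
G1 X-7.81 Y1.73 E1.2330
G1 X-7.88 Y-1.39 E1.3108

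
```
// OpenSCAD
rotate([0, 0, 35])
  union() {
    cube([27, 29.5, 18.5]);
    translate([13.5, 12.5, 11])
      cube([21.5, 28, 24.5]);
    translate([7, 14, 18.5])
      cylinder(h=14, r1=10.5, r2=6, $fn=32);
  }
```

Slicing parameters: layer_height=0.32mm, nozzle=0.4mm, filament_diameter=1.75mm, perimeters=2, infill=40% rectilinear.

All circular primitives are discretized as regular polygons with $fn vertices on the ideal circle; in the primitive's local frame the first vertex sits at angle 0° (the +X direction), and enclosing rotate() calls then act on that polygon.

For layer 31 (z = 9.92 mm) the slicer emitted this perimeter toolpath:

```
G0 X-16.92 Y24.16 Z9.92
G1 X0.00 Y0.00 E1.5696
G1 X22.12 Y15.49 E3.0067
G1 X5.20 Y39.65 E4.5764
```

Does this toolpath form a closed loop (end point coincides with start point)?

Start point (G0): (-16.92, 24.16). End point (last G1): the path does not return to the start — open.

no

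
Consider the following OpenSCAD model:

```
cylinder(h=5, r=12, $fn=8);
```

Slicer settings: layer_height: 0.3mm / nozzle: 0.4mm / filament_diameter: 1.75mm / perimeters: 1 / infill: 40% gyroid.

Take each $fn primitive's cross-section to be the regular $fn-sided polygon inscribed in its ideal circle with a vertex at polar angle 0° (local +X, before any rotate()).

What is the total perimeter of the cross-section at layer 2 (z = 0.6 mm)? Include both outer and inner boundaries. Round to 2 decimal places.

73.48 mm

At z = 0.6 mm: the cylinder: section is a regular 8-gon, circumradius r=12 (perimeter = 2·8·12.000·sin(180°/8) = 73.48 mm). Overall, the cross-section is a single solid region. Total boundary length (outer) = 73.48 mm.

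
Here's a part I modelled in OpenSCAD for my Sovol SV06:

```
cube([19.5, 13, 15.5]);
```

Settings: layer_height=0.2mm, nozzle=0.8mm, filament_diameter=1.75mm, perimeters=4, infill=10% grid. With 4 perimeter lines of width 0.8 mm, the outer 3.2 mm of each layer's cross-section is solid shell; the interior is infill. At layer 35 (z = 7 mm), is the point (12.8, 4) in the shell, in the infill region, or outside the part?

infill

At z = 7 mm: the cube (footprint 19.5×13) is included at this height. Overall, the cross-section is a single solid region. The nearest boundary edge runs (0.00, 0.00)→(19.50, 0.00); distance from the point to it = 4.00 mm. The point is inside the cross-section and 4.00 mm from the nearest boundary — more than the 3.2 mm shell width (4 × 0.8), so it's in the infill interior.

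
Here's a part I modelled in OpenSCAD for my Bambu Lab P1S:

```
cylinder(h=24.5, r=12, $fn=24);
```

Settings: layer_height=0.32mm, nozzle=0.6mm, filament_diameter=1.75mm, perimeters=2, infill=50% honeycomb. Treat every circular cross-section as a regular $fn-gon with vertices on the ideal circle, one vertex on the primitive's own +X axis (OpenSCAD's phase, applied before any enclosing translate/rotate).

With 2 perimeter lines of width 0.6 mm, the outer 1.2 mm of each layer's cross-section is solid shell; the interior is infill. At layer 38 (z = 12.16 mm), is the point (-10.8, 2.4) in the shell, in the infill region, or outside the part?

At z = 12.16 mm: the r=12 cylinder gives a regular 24-gon of circumradius 12 (constant along its height). Overall, the cross-section is a single solid region. The nearest boundary edge runs (-11.59, 3.11)→(-12.00, 0.00); distance from the point to it = 0.88 mm. The point is inside the cross-section, 0.88 mm from the nearest boundary — within the 1.2 mm shell band (2 × 0.6).

shell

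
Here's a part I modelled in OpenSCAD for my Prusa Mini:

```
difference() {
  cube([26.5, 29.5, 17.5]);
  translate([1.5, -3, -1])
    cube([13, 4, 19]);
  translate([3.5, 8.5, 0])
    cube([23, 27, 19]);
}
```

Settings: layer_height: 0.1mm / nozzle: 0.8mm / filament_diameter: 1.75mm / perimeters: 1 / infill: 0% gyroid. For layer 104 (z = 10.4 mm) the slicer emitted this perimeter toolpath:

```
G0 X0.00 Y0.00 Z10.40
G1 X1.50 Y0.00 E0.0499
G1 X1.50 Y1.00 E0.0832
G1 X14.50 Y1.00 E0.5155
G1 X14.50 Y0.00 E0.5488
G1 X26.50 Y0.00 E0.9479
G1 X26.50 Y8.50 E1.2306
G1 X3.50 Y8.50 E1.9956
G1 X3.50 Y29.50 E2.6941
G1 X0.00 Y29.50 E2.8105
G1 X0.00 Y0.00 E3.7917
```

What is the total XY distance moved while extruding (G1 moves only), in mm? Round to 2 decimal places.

Sum the Euclidean lengths of each G1 segment: total = 114.00 mm.

114.00 mm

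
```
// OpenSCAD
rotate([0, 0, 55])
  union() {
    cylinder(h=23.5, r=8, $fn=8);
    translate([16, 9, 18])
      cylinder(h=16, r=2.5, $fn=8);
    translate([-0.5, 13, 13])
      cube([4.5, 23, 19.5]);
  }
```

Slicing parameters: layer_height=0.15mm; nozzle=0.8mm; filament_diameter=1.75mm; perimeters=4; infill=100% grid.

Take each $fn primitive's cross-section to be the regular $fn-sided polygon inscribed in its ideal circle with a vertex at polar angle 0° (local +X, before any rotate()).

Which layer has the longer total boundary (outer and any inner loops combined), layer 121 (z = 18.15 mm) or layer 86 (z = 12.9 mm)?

Layer 121 (z = 18.15): the cylinder: section is a regular 8-gon, circumradius r=8 (perimeter = 2·8·8.000·sin(180°/8) = 48.98 mm); the r=2.5 cylinder at (16, 9) gives a regular 8-gon of circumradius 2.5 (constant along its height) (perimeter = 2·8·2.500·sin(180°/8) = 15.31 mm); the cube at (-0.5, 13) (footprint 4.5×23) is included at this height (perimeter 55.00 mm); Merging all regions: the 3 present regions are separate (no shared area or edge), so areas and boundary lengths simply add and each stays a separate island — boundary = 119.29 mm; (rotated 55° about Z; rotation is an isometry so areas/perimeters/island counts are preserved). So its perimeter = 119.29 mm. Layer 86 (z = 12.9): the cylinder: section is a regular 8-gon, circumradius r=8 (perimeter = 2·8·8.000·sin(180°/8) = 48.98 mm); the cylinder at (16, 9) is absent (z outside [18, 34]); the cube at (-0.5, 13) is absent (z outside [13, 32.5]); Merging all regions: only the r=8 cylinder is present, so the union is just that shape — boundary = 48.98 mm; (whole slice rotated 55° about Z — lengths, areas and connectivity unchanged). So its perimeter = 48.98 mm. Layer 121 is larger (119.29 vs 48.98 mm).

layer 121 (z = 18.15 mm)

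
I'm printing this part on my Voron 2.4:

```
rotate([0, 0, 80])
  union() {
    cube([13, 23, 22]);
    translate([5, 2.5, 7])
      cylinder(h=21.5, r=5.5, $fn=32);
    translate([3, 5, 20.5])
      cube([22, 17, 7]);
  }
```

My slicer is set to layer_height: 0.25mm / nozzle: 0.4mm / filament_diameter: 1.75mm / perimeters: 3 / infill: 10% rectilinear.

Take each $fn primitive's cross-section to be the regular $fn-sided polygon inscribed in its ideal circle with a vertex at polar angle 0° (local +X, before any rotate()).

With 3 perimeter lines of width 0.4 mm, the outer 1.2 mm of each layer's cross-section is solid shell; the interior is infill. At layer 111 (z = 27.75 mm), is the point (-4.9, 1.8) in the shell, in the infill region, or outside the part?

shell

At z = 27.75 mm: the cube is absent (z outside [0, 22]); the r=5.5 cylinder at (5, 2.5) gives a regular 32-gon of circumradius 5.5 (constant along its height); the cube at (3, 5) does not reach this height (z outside [20.5, 27.5]); Combining (union): only the r=5.5 cylinder at (5, 2.5) is present, so the union is just that shape — 1 connected region; (rotated 80° about Z; rotation is an isometry so areas/perimeters/island counts are preserved). Overall, the cross-section is a single solid region. Undo the 80° rotation: the query point maps to (0.922, 5.138) in the un-rotated model frame. The nearest boundary edge runs (0.43, 5.56)→(-0.08, 4.60); distance from the point to it = 0.63 mm. The point is inside the cross-section, 0.63 mm from the nearest boundary — within the 1.2 mm shell band (3 × 0.4).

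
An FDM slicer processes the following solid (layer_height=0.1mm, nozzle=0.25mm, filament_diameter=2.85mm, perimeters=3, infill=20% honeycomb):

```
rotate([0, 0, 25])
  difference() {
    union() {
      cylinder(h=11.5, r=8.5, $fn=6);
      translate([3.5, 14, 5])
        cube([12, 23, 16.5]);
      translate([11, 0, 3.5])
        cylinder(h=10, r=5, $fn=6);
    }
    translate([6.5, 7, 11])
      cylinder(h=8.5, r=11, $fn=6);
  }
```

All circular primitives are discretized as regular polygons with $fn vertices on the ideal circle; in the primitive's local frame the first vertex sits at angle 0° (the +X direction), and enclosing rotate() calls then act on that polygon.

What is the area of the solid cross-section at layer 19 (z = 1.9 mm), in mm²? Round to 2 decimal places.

At z = 1.9 mm: the r=8.5 cylinder contributes a regular 6-gon of circumradius 8.5 (area = (6/2)·8.500²·sin(360°/6) = 187.71 mm²); the cube at (3.5, 14) is not intersected at this z (z outside [5, 21.5]); the cylinder at (11, 0) is not intersected at this z (z outside [3.5, 13.5]); Combining (union): only the r=8.5 cylinder is present, so the union is just that shape — area = 187.71 mm²; the cylinder at (6.5, 7) is absent (z outside [11, 19.5]); Taking the first minus the rest: none of the subtracted shapes is present at this height, so the result so far is unchanged — area = 187.71 mm²; (whole slice rotated 25° about Z — lengths, areas and connectivity unchanged). Overall, the cross-section is a single solid region. Net area = 187.71 mm².

187.71 mm²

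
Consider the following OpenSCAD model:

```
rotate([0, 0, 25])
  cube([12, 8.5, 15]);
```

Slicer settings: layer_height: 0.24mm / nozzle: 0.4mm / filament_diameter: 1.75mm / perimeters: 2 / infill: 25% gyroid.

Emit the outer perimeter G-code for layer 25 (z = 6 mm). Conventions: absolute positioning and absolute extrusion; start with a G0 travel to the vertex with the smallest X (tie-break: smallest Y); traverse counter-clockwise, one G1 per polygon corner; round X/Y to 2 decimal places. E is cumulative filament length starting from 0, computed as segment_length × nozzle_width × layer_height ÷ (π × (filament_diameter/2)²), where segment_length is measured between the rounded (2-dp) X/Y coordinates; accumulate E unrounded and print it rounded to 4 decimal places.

At z = 6 mm: the 12×8.5 cube contributes its full rectangle; (rotated 25° about Z; rotation is an isometry so areas/perimeters/island counts are preserved). The outline is a single polygon with 4 vertices. Extrusion per mm of travel: 0.4 × 0.24 / (π × 0.875²) = 0.039912. Accumulating E over each segment gives final E = 1.6367.

G0 X-3.59 Y7.70 Z6.00
G1 X0.00 Y0.00 E0.3391
G1 X10.88 Y5.07 E0.8182
G1 X7.28 Y12.78 E1.1578
G1 X-3.59 Y7.70 E1.6367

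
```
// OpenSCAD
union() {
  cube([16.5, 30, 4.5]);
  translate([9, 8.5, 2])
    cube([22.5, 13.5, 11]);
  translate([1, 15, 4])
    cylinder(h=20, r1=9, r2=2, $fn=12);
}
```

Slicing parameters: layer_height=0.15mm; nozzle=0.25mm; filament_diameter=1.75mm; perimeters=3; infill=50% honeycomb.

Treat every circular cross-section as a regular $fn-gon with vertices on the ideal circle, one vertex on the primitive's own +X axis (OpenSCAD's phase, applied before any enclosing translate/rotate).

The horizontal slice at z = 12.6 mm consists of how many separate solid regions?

At z = 12.6 mm: the cube is absent (z outside [0, 4.5]); the 22.5×13.5 cube at (9, 8.5) contributes its full rectangle; the cone at (1, 15) (r1=9→r2=2) has section circumradius 5.990 here — a regular 12-gon; Merging all regions: the 2 present regions are separate (no shared area or edge), so areas and boundary lengths simply add and each stays a separate island — 2 connected regions. The result has 2 disconnected regions.

2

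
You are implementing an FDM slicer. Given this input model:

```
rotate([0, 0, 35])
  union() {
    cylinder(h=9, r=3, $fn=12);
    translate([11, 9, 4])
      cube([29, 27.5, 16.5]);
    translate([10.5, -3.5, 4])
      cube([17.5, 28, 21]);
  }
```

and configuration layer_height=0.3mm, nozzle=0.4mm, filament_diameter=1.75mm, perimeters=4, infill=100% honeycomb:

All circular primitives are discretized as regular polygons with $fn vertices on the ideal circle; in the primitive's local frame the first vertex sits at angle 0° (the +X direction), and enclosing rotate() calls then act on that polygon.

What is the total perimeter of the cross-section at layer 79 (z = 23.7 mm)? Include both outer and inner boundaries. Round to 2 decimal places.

91.00 mm

At z = 23.7 mm: the cylinder is not intersected at this z (z outside [0, 9]); the cube at (11, 9) does not reach this height (z outside [4, 20.5]); the cube at (10.5, -3.5) is present — its section is the full 17.5×28 rectangle (perimeter 91.00 mm); Combining (union): only the 17.5×28 cube at (10.5, -3.5) is present, so the union is just that shape — boundary = 91.00 mm; (whole slice rotated 35° about Z — lengths, areas and connectivity unchanged). Overall, the cross-section is a single solid region. Total boundary length (outer) = 91.00 mm.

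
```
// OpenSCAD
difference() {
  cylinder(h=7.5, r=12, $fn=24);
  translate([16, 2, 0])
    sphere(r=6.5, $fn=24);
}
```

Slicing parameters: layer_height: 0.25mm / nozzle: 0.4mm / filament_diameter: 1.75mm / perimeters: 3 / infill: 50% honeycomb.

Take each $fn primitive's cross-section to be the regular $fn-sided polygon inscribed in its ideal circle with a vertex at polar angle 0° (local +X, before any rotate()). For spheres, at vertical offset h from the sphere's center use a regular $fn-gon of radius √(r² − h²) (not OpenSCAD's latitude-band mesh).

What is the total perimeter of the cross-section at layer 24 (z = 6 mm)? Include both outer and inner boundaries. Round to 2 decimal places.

75.18 mm

At z = 6 mm: the cylinder: section is a regular 24-gon, circumradius r=12 (perimeter = 2·24·12.000·sin(180°/24) = 75.18 mm); the r=6.5 sphere at (16, 2) slices to a regular 24-gon of circumradius 2.500 (√(r²−h²) with h=6 from center) (perimeter = 2·24·2.500·sin(180°/24) = 15.66 mm); After the difference (first − rest): starting from the r=12 cylinder, the r=6.5 sphere at (16, 2) misses the remaining region (no effect) — boundary = 75.18 mm. Overall, the cross-section is a single solid region. Total boundary length (outer) = 75.18 mm.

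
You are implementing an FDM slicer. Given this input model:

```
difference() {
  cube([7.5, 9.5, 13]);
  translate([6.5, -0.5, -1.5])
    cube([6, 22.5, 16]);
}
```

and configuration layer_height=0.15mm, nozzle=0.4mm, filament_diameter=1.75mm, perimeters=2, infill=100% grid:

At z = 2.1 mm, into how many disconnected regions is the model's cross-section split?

1

At z = 2.1 mm: the cube is present — its section is the full 7.5×9.5 rectangle; the cube at (6.5, -0.5) is present — its section is the full 6×22.5 rectangle; Subtracting the remaining from the first: starting from the 7.5×9.5 cube, the 6×22.5 cube at (6.5, -0.5) partially overlaps it — only the 9.50 mm² overlap (of its 135.00 mm²) is removed, clipping the outline — 1 connected region. The result has 1 disconnected region.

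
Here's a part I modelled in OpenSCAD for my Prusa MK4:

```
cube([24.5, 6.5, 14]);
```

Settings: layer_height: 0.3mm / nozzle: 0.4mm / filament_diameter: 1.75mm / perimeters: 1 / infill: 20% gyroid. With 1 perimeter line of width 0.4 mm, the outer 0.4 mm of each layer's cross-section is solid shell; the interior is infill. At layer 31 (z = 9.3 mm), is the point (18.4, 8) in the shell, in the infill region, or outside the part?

outside

At z = 9.3 mm: the 24.5×6.5 cube contributes its full rectangle. Overall, the cross-section is a single solid region. The nearest boundary edge runs (24.50, 6.50)→(0.00, 6.50); distance from the point to it = 1.50 mm. The point is not inside any of the regions above, so it lies outside the cross-section (1.50 mm from the nearest boundary).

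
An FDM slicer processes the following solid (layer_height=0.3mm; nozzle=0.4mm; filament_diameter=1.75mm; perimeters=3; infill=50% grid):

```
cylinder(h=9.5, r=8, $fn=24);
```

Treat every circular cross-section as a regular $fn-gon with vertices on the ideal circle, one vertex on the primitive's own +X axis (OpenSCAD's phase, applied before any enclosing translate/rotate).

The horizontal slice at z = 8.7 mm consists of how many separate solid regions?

At z = 8.7 mm: the r=8 cylinder gives a regular 24-gon of circumradius 8 (constant along its height). The result has 1 disconnected region.

1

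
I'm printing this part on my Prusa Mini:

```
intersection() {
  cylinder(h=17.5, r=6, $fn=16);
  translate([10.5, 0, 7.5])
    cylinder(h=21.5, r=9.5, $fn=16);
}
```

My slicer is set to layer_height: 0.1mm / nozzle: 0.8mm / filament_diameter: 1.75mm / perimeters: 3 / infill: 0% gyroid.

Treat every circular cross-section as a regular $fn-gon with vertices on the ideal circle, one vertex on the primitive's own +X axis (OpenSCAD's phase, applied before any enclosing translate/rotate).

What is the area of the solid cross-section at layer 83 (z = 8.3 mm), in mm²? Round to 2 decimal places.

At z = 8.3 mm: the r=6 cylinder contributes a regular 16-gon of circumradius 6 (area = (16/2)·6.000²·sin(360°/16) = 110.21 mm²); the cylinder at (10.5, 0): section is a regular 16-gon, circumradius r=9.5 (area = (16/2)·9.500²·sin(360°/16) = 276.30 mm²); Keeping only the common overlap: the r=9.5 cylinder at (10.5, 0) partially overlaps the r=6 cylinder; clipping to the common part keeps 35.38 mm² — area = 35.38 mm². Overall, the cross-section is a single solid region. Net area = 35.38 mm².

35.38 mm²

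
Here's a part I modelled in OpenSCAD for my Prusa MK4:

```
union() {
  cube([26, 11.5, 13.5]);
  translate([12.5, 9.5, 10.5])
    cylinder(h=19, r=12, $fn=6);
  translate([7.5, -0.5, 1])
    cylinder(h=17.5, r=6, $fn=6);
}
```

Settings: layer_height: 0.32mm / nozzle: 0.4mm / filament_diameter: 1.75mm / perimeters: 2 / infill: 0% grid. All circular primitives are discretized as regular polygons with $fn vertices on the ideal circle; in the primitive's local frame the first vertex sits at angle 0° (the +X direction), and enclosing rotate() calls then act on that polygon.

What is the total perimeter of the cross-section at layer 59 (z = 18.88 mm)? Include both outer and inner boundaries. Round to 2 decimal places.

At z = 18.88 mm: the cube is not intersected at this z (z outside [0, 13.5]); the r=12 cylinder at (12.5, 9.5) contributes a regular 6-gon of circumradius 12 (perimeter = 2·6·12.000·sin(180°/6) = 72.00 mm); the cylinder at (7.5, -0.5) is not intersected at this z (z outside [1, 18.5]); Combining (union): only the r=12 cylinder at (12.5, 9.5) is present, so the union is just that shape — boundary = 72.00 mm. Overall, the cross-section is a single solid region. Total boundary length (outer) = 72.00 mm.

72.00 mm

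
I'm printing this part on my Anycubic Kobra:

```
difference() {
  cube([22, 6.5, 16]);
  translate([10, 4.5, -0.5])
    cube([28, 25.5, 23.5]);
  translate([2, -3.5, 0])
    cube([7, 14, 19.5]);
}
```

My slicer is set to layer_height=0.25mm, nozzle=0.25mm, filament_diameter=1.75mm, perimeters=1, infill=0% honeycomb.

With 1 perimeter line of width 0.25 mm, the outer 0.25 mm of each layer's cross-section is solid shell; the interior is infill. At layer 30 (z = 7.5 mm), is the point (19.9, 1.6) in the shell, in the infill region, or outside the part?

At z = 7.5 mm: the 22×6.5 cube contributes its full rectangle; the 28×25.5 cube at (10, 4.5) contributes its full rectangle; the 7×14 cube at (2, -3.5) contributes its full rectangle; After the difference (first − rest): starting from the 22×6.5 cube, the 28×25.5 cube at (10, 4.5) partially overlaps it — only the 24.00 mm² overlap (of its 714.00 mm²) is removed, clipping the outline; the 7×14 cube at (2, -3.5) partially overlaps it — only the 45.50 mm² overlap (of its 98.00 mm²) is removed, clipping the outline — 2 connected regions. Overall, the cross-section has 2 separate islands. The nearest boundary edge runs (22.00, 0.00)→(9.00, 0.00); distance from the point to it = 1.60 mm. (Shell/infill is judged within the island containing the point — the largest one.) The point is inside the cross-section and 1.60 mm from the nearest boundary — more than the 0.25 mm shell width (1 × 0.25), so it's in the infill interior.

infill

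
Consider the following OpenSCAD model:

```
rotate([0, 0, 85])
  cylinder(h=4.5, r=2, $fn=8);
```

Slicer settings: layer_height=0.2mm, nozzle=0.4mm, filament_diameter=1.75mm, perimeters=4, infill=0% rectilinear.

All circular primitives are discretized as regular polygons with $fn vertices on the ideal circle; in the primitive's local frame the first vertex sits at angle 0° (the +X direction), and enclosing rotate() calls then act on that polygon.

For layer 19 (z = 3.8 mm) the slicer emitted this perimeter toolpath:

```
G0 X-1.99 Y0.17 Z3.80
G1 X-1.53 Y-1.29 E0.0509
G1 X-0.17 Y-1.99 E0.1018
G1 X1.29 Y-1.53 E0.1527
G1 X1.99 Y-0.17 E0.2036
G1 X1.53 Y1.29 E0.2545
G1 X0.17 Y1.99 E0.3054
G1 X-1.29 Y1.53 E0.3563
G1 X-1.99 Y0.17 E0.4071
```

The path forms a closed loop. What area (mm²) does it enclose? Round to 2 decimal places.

11.31 mm²

Apply the shoelace formula to the sequence of (X, Y) vertices; enclosed area = 11.31 mm².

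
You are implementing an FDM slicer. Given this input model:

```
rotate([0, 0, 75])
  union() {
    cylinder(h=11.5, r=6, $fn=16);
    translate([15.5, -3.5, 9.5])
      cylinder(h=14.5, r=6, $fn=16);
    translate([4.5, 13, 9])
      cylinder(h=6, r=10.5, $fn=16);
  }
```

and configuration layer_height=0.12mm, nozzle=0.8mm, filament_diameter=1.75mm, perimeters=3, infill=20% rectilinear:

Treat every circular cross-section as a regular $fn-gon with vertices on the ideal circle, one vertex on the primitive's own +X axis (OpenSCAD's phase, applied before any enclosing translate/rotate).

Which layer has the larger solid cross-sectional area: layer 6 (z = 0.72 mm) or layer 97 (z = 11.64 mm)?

Layer 6 (z = 0.72): the r=6 cylinder gives a regular 16-gon of circumradius 6 (constant along its height) (area = (16/2)·6.000²·sin(360°/16) = 110.21 mm²); the cylinder at (15.5, -3.5) is absent (z outside [9.5, 24]); the cylinder at (4.5, 13) is absent (z outside [9, 15]); Combining (union): only the r=6 cylinder is present, so the union is just that shape — area = 110.21 mm²; (rotated 75° about Z; rotation is an isometry so areas/perimeters/island counts are preserved). So its area = 110.21 mm². Layer 97 (z = 11.64): the cylinder does not reach this height (z outside [0, 11.5]); the cylinder at (15.5, -3.5): section is a regular 16-gon, circumradius r=6 (area = (16/2)·6.000²·sin(360°/16) = 110.21 mm²); the r=10.5 cylinder at (4.5, 13) gives a regular 16-gon of circumradius 10.5 (constant along its height) (area = (16/2)·10.500²·sin(360°/16) = 337.53 mm²); Combining (union): the 2 present regions are separate (no shared area or edge), so areas and boundary lengths simply add and each stays a separate island — area = 447.74 mm²; (rotated 75° about Z; rotation is an isometry so areas/perimeters/island counts are preserved). So its area = 447.74 mm². Layer 97 is larger (447.74 vs 110.21 mm²).

layer 97 (z = 11.64 mm)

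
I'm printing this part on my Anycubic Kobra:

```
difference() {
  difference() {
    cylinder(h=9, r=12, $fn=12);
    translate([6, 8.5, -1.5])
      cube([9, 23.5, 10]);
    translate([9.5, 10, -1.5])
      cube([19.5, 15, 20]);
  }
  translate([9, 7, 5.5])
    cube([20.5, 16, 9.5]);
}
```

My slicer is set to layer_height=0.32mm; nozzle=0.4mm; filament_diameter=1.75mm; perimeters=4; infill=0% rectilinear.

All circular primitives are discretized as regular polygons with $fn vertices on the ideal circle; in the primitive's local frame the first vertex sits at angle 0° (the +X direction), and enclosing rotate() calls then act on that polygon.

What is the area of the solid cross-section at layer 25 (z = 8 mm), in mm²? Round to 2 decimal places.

At z = 8 mm: the r=12 cylinder contributes a regular 12-gon of circumradius 12 (area = (12/2)·12.000²·sin(360°/12) = 432.00 mm²); the cube at (6, 8.5) (footprint 9×23.5) is included at this height (area 211.50 mm²); the cube at (9.5, 10) is present — its section is the full 19.5×15 rectangle (area 292.50 mm²); Taking the first minus the rest: starting from the r=12 cylinder (432.00 mm²), the 9×23.5 cube at (6, 8.5) partially overlaps it — only the 1.79 mm² overlap (of its 211.50 mm²) is removed, clipping the outline; the 19.5×15 cube at (9.5, 10) misses the remaining region (no effect) — area = 430.21 mm²; the cube at (9, 7) (footprint 20.5×16) is included at this height (area 328.00 mm²); Taking the first minus the rest: starting from the result so far (430.21 mm²), the 20.5×16 cube at (9, 7) partially overlaps it — only the 0.08 mm² overlap (of its 328.00 mm²) is removed, clipping the outline — area = 430.13 mm². Overall, the cross-section is a single solid region. Net area = 430.13 mm².

430.13 mm²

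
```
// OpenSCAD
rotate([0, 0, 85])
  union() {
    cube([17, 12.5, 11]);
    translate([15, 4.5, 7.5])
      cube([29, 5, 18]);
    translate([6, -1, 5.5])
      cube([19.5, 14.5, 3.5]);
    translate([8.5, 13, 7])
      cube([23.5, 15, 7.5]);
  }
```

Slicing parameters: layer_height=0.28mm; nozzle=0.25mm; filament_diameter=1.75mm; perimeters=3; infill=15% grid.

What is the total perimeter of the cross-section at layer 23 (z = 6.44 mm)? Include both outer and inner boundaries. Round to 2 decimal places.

At z = 6.44 mm: the 17×12.5 cube contributes its full rectangle (perimeter 59.00 mm); the cube at (15, 4.5) does not reach this height (z outside [7.5, 25.5]); the cube at (6, -1) (footprint 19.5×14.5) is included at this height (perimeter 68.00 mm); the cube at (8.5, 13) is not intersected at this z (z outside [7, 14.5]); Merging all regions: the regions partially overlap (shared area 137.50 mm²), so the edge portions inside another operand are dropped and the merged outline is re-measured after clipping — boundary = 80.00 mm; (rotated 85° about Z; rotation is an isometry so areas/perimeters/island counts are preserved). Overall, the cross-section is a single solid region. Total boundary length (outer) = 80.00 mm.

80.00 mm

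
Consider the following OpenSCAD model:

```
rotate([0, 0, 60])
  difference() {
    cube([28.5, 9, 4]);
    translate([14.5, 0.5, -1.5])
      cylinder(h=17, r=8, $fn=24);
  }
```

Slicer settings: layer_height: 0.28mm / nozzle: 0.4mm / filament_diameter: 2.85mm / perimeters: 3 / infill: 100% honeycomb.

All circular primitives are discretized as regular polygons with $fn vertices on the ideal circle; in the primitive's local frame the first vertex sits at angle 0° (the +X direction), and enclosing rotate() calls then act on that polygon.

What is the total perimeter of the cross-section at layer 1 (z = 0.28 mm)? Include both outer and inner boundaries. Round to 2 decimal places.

At z = 0.28 mm: the cube (footprint 28.5×9) is included at this height (perimeter 75.00 mm); the r=8 cylinder at (14.5, 0.5) gives a regular 24-gon of circumradius 8 (constant along its height) (perimeter = 2·24·8.000·sin(180°/24) = 50.12 mm); Taking the first minus the rest: starting from the 28.5×9 cube, the r=8 cylinder at (14.5, 0.5) partially overlaps it — only the 107.35 mm² overlap (of its 198.77 mm²) is removed, clipping the outline — boundary = 85.20 mm; (rotated 60° about Z; rotation is an isometry so areas/perimeters/island counts are preserved). Overall, the cross-section is a single solid region. Total boundary length (outer) = 85.20 mm.

85.20 mm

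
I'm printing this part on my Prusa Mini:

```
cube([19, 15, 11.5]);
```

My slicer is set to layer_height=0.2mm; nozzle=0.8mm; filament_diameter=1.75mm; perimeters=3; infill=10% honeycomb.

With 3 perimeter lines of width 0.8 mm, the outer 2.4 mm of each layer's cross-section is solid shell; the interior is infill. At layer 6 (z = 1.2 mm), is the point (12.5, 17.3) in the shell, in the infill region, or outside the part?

At z = 1.2 mm: the cube (footprint 19×15) is included at this height. Overall, the cross-section is a single solid region. The nearest boundary edge runs (19.00, 15.00)→(0.00, 15.00); distance from the point to it = 2.30 mm. The point is not inside any of the regions above, so it lies outside the cross-section (2.30 mm from the nearest boundary).

outside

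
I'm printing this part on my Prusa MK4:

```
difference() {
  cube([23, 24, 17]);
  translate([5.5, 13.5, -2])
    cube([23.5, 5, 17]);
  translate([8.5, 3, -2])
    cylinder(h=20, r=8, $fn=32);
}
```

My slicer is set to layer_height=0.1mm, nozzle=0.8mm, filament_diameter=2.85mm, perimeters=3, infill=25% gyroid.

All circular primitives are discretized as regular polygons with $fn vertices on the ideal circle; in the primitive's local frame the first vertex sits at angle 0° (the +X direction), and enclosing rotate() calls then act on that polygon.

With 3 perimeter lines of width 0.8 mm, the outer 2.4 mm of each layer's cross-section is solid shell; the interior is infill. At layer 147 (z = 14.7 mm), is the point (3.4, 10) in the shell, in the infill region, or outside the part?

At z = 14.7 mm: the 23×24 cube contributes its full rectangle; the cube at (5.5, 13.5) is present — its section is the full 23.5×5 rectangle; the r=8 cylinder at (8.5, 3) gives a regular 32-gon of circumradius 8 (constant along its height); Taking the first minus the rest: starting from the 23×24 cube, the 23.5×5 cube at (5.5, 13.5) partially overlaps it — only the 87.50 mm² overlap (of its 117.50 mm²) is removed, clipping the outline; the r=8 cylinder at (8.5, 3) partially overlaps it — only the 146.58 mm² overlap (of its 199.77 mm²) is removed, clipping the outline — 1 connected region. Overall, the cross-section is a single solid region. The nearest boundary edge runs (4.06, 9.65)→(2.84, 8.66); distance from the point to it = 0.69 mm. The point is inside the cross-section, 0.69 mm from the nearest boundary — within the 2.4 mm shell band (3 × 0.8).

shell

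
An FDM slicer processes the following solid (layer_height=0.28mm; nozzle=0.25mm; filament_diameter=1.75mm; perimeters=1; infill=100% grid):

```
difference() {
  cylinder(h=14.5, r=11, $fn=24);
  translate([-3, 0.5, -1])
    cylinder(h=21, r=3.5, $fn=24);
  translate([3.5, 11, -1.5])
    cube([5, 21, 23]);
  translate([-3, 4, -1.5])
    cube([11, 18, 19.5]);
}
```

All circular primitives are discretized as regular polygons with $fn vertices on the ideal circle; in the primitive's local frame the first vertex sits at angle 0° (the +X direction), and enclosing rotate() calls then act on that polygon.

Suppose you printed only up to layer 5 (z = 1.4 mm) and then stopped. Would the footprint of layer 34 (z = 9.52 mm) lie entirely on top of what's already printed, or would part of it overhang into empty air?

entirely on top

Compare the two slices. At z = 1.4: the r=11 cylinder contributes a regular 24-gon of circumradius 11 (area = (24/2)·11.000²·sin(360°/24) = 375.81 mm²); the cylinder at (-3, 0.5): section is a regular 24-gon, circumradius r=3.5 (area = (24/2)·3.500²·sin(360°/24) = 38.05 mm²); the cube at (3.5, 11) is present — its section is the full 5×21 rectangle (area 105.00 mm²); the 11×18 cube at (-3, 4) contributes its full rectangle (area 198.00 mm²); Taking the first minus the rest: starting from the r=11 cylinder (375.81 mm²), the r=3.5 cylinder at (-3, 0.5) lies wholly inside it (removes its full 38.05 mm² and its 21.93 mm outline becomes a hole wall); the 5×21 cube at (3.5, 11) misses the remaining region (no effect); the 11×18 cube at (-3, 4) partially overlaps it — only the 67.32 mm² overlap (of its 198.00 mm²) is removed, clipping the outline — area = 270.44 mm². At z = 9.52: the r=11 cylinder contributes a regular 24-gon of circumradius 11 (area = (24/2)·11.000²·sin(360°/24) = 375.81 mm²); the r=3.5 cylinder at (-3, 0.5) gives a regular 24-gon of circumradius 3.5 (constant along its height) (area = (24/2)·3.500²·sin(360°/24) = 38.05 mm²); the 5×21 cube at (3.5, 11) contributes its full rectangle (area 105.00 mm²); the cube at (-3, 4) is present — its section is the full 11×18 rectangle (area 198.00 mm²); Subtracting the remaining from the first: starting from the r=11 cylinder (375.81 mm²), the r=3.5 cylinder at (-3, 0.5) lies wholly inside it (removes its full 38.05 mm² and its 21.93 mm outline becomes a hole wall); the 5×21 cube at (3.5, 11) misses the remaining region (no effect); the 11×18 cube at (-3, 4) partially overlaps it — only the 67.32 mm² overlap (of its 198.00 mm²) is removed, clipping the outline — area = 270.44 mm². Checking containment: the cross-section at z = 9.52 is a subset of the cross-section at z = 1.4.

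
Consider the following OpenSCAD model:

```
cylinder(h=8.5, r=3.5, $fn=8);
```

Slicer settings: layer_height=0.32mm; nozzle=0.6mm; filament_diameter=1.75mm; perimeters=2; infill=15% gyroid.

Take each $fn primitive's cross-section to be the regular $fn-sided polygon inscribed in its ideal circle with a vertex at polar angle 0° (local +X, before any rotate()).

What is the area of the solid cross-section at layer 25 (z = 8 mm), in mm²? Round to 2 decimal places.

34.65 mm²

At z = 8 mm: the r=3.5 cylinder gives a regular 8-gon of circumradius 3.5 (constant along its height) (area = (8/2)·3.500²·sin(360°/8) = 34.65 mm²). Overall, the cross-section is a single solid region. Net area = 34.65 mm².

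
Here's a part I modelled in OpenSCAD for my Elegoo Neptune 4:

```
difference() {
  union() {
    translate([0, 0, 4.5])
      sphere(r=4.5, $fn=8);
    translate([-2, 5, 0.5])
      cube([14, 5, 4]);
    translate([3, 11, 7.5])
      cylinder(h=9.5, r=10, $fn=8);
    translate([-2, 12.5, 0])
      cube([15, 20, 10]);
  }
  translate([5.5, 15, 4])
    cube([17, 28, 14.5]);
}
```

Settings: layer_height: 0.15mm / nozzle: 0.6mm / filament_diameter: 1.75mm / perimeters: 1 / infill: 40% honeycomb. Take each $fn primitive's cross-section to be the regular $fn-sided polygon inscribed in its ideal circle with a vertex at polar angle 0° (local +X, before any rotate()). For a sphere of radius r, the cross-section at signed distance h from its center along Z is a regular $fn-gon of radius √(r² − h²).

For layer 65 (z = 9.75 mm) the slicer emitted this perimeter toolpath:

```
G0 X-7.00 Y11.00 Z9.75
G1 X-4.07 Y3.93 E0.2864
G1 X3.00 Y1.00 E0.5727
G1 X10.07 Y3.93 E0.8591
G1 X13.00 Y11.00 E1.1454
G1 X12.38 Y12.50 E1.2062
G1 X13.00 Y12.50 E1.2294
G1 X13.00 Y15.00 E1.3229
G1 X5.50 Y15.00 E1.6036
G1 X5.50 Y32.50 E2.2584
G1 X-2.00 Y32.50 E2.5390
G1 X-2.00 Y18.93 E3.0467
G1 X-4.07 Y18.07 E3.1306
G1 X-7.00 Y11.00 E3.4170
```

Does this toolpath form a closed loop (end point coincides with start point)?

yes

Start point (G0): (-7.00, 11.00). End point (last G1): the path returns to the start — closed.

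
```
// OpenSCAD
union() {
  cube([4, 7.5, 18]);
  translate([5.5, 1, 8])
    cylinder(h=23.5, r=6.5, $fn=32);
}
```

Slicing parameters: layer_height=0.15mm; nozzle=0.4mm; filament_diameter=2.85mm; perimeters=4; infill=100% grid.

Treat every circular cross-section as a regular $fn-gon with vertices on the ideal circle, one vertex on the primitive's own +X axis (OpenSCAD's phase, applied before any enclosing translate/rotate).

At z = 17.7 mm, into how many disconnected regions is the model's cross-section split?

1

At z = 17.7 mm: the cube (footprint 4×7.5) is included at this height; the cylinder at (5.5, 1): section is a regular 32-gon, circumradius r=6.5; Combining (union): the regions partially overlap (shared area 25.07 mm²), so overlapping operands fuse into one piece — 1 connected region. The result has 1 disconnected region.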